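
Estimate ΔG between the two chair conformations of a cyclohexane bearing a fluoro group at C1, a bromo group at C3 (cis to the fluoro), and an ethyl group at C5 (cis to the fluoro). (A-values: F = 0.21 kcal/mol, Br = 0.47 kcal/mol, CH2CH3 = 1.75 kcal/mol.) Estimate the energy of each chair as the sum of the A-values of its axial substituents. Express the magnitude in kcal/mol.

2.43 kcal/mol

Chair I (fluoro axial, bromo axial, ethyl axial): E = 2.43 kcal/mol.
Chair II (fluoro equatorial, bromo equatorial, ethyl equatorial): E = 0.00 kcal/mol.
ΔE = 2.43 − 0.00 = 2.43 kcal/mol; chair II is more stable.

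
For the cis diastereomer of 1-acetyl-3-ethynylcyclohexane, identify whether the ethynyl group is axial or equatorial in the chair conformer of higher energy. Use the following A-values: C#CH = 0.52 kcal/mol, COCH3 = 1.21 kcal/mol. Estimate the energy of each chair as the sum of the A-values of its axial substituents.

C1 and C3 have the same parity, so for the cis isomer the two substituents are e,e in one chair and a,a in the other.
Chair I (ethynyl axial, acetyl axial): E = 1.73 kcal/mol.
Chair II (ethynyl equatorial, acetyl equatorial): E = 0.00 kcal/mol.
Chair I is the less stable (higher-energy) conformer, and in that chair the ethynyl group is axial.

axial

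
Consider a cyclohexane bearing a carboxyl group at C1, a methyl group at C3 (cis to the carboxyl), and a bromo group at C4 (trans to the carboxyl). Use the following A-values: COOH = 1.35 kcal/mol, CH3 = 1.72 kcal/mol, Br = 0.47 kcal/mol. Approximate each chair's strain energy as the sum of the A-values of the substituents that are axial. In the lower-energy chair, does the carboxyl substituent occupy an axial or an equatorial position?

Chair I (carboxyl axial, methyl axial, bromo axial): E = 3.54 kcal/mol.
Chair II (carboxyl equatorial, methyl equatorial, bromo equatorial): E = 0.00 kcal/mol.
Chair II is the more stable (lower-energy) conformer, and in that chair the carboxyl group is equatorial.

equatorial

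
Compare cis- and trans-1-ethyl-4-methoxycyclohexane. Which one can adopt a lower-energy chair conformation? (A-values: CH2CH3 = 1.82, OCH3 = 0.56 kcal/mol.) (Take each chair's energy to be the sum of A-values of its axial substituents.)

trans

At 1,4 positions (parity opposite): cis → (a,e or e,a); trans → (e,e or a,a).
Best chair for cis: E = 0.56 kcal/mol; best chair for trans: E = 0.00 kcal/mol.
The trans isomer is lower by 0.56 kcal/mol.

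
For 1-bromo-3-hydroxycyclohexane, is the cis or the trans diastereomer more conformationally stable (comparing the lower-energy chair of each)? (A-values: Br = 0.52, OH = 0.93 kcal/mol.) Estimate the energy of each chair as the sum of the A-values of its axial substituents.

cis

At 1,3 positions (parity same): cis → (e,e or a,a); trans → (a,e or e,a).
Best chair for cis: E = 0.00 kcal/mol; best chair for trans: E = 0.52 kcal/mol.
The cis isomer is lower by 0.52 kcal/mol.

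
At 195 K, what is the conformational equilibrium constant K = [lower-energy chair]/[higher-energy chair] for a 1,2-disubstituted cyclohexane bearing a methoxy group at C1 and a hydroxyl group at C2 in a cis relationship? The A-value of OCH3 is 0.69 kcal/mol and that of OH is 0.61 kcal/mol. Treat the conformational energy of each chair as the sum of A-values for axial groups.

K ≈ 1.23

C1 and C2 have opposite parity, so for the cis isomer the two substituents are one axial and one equatorial in each chair.
Chair I (methoxy axial, hydroxyl equatorial): E = 0.69 kcal/mol; chair II (methoxy equatorial, hydroxyl axial): E = 0.61 kcal/mol.
ΔG = 0.08 kcal/mol between the two chairs.
K = exp(ΔG/RT) with R = 1.987×10⁻³ kcal mol⁻¹ K⁻¹ and T = 195 K gives K ≈ 1.23.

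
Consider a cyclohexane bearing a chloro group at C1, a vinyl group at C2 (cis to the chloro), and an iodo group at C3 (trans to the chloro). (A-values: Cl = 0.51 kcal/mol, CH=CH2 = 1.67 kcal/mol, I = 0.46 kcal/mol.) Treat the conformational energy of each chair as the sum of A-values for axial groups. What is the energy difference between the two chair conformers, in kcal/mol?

Chair I (chloro axial, vinyl equatorial, iodo equatorial): E = 0.51 kcal/mol.
Chair II (chloro equatorial, vinyl axial, iodo axial): E = 2.13 kcal/mol.
ΔE = 2.13 − 0.51 = 1.62 kcal/mol; chair I is more stable.

1.62 kcal/mol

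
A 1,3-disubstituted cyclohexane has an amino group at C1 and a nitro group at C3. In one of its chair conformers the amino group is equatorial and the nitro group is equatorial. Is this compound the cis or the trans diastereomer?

C1 and C3 have the same parity, so their axial bonds point in the same direction.
With same-parity carbons, two substituents on the same face are both axial or both equatorial; opposite faces give one of each.
Here the groups are equatorial/equatorial → same face → cis.

cis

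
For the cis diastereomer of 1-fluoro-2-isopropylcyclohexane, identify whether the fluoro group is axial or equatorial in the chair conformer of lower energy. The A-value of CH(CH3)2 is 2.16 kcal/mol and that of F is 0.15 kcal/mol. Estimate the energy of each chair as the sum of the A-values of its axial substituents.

axial

C1 and C2 have opposite parity, so for the cis isomer the two substituents are one axial and one equatorial in each chair.
Chair I (isopropyl axial, fluoro equatorial): E = 2.16 kcal/mol.
Chair II (isopropyl equatorial, fluoro axial): E = 0.15 kcal/mol.
Chair II is the more stable (lower-energy) conformer, and in that chair the fluoro group is axial.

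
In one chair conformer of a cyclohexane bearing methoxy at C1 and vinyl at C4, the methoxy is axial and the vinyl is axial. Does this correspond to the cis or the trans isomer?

trans

C1 and C4 have opposite parity, so their axial bonds point in opposite directions.
With opposite-parity carbons, two substituents on the same face are one axial and one equatorial; opposite faces give both axial or both equatorial.
Here the groups are axial/axial → opposite face → trans.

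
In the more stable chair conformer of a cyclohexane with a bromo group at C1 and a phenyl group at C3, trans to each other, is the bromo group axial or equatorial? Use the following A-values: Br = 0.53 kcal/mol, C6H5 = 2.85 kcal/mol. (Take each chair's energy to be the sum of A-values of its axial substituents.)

axial

C1 and C3 have the same parity, so for the trans isomer the two substituents are one axial and one equatorial in each chair.
Chair I (bromo axial, phenyl equatorial): E = 0.53 kcal/mol.
Chair II (bromo equatorial, phenyl axial): E = 2.85 kcal/mol.
Chair I is the more stable (lower-energy) conformer, and in that chair the bromo group is axial.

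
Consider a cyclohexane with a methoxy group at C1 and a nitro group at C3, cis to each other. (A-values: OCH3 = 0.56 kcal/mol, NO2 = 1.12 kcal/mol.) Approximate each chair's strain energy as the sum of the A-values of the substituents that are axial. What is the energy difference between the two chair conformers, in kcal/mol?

1.68 kcal/mol

C1 and C3 have the same parity, so for the cis isomer the two substituents are e,e in one chair and a,a in the other.
Chair I (methoxy axial, nitro axial): E = 1.68 kcal/mol.
Chair II (methoxy equatorial, nitro equatorial): E = 0.00 kcal/mol.
ΔE = 1.68 − 0.00 = 1.68 kcal/mol; chair II is more stable.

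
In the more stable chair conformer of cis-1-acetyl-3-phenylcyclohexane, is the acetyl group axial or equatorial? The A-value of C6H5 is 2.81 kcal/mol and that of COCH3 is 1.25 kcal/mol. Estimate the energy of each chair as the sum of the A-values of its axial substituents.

equatorial

C1 and C3 have the same parity, so for the cis isomer the two substituents are e,e in one chair and a,a in the other.
Chair I (phenyl axial, acetyl axial): E = 4.06 kcal/mol.
Chair II (phenyl equatorial, acetyl equatorial): E = 0.00 kcal/mol.
Chair II is the more stable (lower-energy) conformer, and in that chair the acetyl group is equatorial.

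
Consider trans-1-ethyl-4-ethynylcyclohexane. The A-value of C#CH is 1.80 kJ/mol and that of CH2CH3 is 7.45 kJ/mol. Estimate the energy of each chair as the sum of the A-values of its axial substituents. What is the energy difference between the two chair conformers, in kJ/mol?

9.25 kJ/mol

C1 and C4 have opposite parity, so for the trans isomer the two substituents are e,e in one chair and a,a in the other.
Chair I (ethynyl axial, ethyl axial): E = 9.25 kJ/mol.
Chair II (ethynyl equatorial, ethyl equatorial): E = 0.00 kJ/mol.
ΔE = 9.25 − 0.00 = 9.25 kJ/mol; chair II is more stable.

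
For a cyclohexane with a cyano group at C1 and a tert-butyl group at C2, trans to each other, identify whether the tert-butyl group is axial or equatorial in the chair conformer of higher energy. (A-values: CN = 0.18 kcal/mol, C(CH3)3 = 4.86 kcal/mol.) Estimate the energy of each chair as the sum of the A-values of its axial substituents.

axial

C1 and C2 have opposite parity, so for the trans isomer the two substituents are e,e in one chair and a,a in the other.
Chair I (cyano axial, tert-butyl axial): E = 5.04 kcal/mol.
Chair II (cyano equatorial, tert-butyl equatorial): E = 0.00 kcal/mol.
Chair I is the less stable (higher-energy) conformer, and in that chair the tert-butyl group is axial.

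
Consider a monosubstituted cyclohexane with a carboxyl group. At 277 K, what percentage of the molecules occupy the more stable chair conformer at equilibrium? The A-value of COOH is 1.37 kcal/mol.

One chair has the carboxyl group axial (E = 1.37 kcal/mol) and the other has it equatorial (E = 0).
ΔG = 1.37 kcal/mol between the two chairs.
K = exp(ΔG/RT) with R = 1.987×10⁻³ kcal mol⁻¹ K⁻¹ and T = 277 K gives K ≈ 12.1.
Fraction in the lower-energy chair = K/(K+1) = 92.3%.

92.3%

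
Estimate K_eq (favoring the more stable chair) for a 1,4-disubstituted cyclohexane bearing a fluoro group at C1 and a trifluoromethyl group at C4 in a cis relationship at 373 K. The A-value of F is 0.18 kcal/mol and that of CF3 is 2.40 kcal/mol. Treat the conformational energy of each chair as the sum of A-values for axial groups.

C1 and C4 have opposite parity, so for the cis isomer the two substituents are one axial and one equatorial in each chair.
Chair I (fluoro axial, trifluoromethyl equatorial): E = 0.18 kcal/mol; chair II (fluoro equatorial, trifluoromethyl axial): E = 2.40 kcal/mol.
ΔG = 2.22 kcal/mol between the two chairs.
K = exp(ΔG/RT) with R = 1.987×10⁻³ kcal mol⁻¹ K⁻¹ and T = 373 K gives K ≈ 20.

K ≈ 20.0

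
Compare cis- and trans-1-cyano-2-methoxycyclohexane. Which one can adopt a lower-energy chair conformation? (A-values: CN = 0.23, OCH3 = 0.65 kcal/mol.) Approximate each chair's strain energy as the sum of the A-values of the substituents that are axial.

trans

At 1,2 positions (parity opposite): cis → (a,e or e,a); trans → (e,e or a,a).
Best chair for cis: E = 0.23 kcal/mol; best chair for trans: E = 0.00 kcal/mol.
The trans isomer is lower by 0.23 kcal/mol.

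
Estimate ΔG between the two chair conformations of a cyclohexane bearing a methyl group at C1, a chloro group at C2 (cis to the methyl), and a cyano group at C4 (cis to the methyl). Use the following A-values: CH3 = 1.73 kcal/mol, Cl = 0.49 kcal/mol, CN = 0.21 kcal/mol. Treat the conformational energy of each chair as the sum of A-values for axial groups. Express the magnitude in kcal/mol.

1.03 kcal/mol

Chair I (methyl axial, chloro equatorial, cyano equatorial): E = 1.73 kcal/mol.
Chair II (methyl equatorial, chloro axial, cyano axial): E = 0.70 kcal/mol.
ΔE = 1.73 − 0.70 = 1.03 kcal/mol; chair II is more stable.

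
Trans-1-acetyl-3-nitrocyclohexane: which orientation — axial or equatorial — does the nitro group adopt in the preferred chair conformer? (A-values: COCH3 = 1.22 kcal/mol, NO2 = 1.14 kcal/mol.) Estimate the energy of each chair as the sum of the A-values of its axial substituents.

C1 and C3 have the same parity, so for the trans isomer the two substituents are one axial and one equatorial in each chair.
Chair I (acetyl axial, nitro equatorial): E = 1.22 kcal/mol.
Chair II (acetyl equatorial, nitro axial): E = 1.14 kcal/mol.
Chair II is the more stable (lower-energy) conformer, and in that chair the nitro group is axial.

axial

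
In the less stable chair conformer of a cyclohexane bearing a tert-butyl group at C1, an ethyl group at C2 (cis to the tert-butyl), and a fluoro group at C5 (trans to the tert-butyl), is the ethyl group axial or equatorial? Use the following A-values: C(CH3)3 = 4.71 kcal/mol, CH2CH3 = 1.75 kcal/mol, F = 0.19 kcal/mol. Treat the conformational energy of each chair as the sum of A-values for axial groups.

Chair I (tert-butyl axial, ethyl equatorial, fluoro equatorial): E = 4.71 kcal/mol.
Chair II (tert-butyl equatorial, ethyl axial, fluoro axial): E = 1.94 kcal/mol.
Chair I is the less stable (higher-energy) conformer, and in that chair the ethyl group is equatorial.

equatorial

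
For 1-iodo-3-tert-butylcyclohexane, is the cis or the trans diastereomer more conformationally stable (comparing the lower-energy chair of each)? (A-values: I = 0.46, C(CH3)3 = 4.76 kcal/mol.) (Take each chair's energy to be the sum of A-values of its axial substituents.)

cis

At 1,3 positions (parity same): cis → (e,e or a,a); trans → (a,e or e,a).
Best chair for cis: E = 0.00 kcal/mol; best chair for trans: E = 0.46 kcal/mol.
The cis isomer is lower by 0.46 kcal/mol.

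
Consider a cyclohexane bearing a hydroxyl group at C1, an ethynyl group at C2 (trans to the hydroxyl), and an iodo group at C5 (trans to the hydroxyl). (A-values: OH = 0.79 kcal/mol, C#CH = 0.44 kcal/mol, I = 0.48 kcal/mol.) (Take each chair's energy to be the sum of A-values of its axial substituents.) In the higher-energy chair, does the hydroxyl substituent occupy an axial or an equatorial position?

Chair I (hydroxyl axial, ethynyl axial, iodo equatorial): E = 1.23 kcal/mol.
Chair II (hydroxyl equatorial, ethynyl equatorial, iodo axial): E = 0.48 kcal/mol.
Chair I is the less stable (higher-energy) conformer, and in that chair the hydroxyl group is axial.

axial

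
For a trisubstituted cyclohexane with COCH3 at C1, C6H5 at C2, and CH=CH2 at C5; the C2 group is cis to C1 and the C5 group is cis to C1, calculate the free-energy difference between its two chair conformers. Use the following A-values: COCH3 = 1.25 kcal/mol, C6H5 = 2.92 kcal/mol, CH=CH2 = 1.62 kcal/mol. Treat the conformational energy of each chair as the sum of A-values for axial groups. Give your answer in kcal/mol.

0.05 kcal/mol

Chair I (acetyl axial, phenyl equatorial, vinyl axial): E = 2.87 kcal/mol.
Chair II (acetyl equatorial, phenyl axial, vinyl equatorial): E = 2.92 kcal/mol.
ΔE = 2.92 − 2.87 = 0.05 kcal/mol; chair I is more stable.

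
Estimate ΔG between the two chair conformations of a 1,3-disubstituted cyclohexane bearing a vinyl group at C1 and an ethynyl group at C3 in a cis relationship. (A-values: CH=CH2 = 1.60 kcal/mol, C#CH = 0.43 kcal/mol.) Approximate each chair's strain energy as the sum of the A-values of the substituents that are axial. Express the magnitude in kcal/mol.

C1 and C3 have the same parity, so for the cis isomer the two substituents are e,e in one chair and a,a in the other.
Chair I (vinyl axial, ethynyl axial): E = 2.03 kcal/mol.
Chair II (vinyl equatorial, ethynyl equatorial): E = 0.00 kcal/mol.
ΔE = 2.03 − 0.00 = 2.03 kcal/mol; chair II is more stable.

2.03 kcal/mol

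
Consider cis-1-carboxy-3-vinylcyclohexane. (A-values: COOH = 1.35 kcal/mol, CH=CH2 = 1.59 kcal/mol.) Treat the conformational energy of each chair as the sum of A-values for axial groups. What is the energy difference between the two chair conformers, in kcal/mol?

C1 and C3 have the same parity, so for the cis isomer the two substituents are e,e in one chair and a,a in the other.
Chair I (carboxyl axial, vinyl axial): E = 2.94 kcal/mol.
Chair II (carboxyl equatorial, vinyl equatorial): E = 0.00 kcal/mol.
ΔE = 2.94 − 0.00 = 2.94 kcal/mol; chair II is more stable.

2.94 kcal/mol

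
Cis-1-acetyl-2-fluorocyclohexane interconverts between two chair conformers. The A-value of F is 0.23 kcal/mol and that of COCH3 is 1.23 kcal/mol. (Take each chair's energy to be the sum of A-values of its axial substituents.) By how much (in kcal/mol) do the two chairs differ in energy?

C1 and C2 have opposite parity, so for the cis isomer the two substituents are one axial and one equatorial in each chair.
Chair I (fluoro axial, acetyl equatorial): E = 0.23 kcal/mol.
Chair II (fluoro equatorial, acetyl axial): E = 1.23 kcal/mol.
ΔE = 1.23 − 0.23 = 1.00 kcal/mol; chair I is more stable.

1.00 kcal/mol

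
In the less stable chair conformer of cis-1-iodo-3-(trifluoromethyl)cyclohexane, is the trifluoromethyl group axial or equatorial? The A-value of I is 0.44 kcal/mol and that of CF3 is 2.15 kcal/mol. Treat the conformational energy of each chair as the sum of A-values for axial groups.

C1 and C3 have the same parity, so for the cis isomer the two substituents are e,e in one chair and a,a in the other.
Chair I (iodo axial, trifluoromethyl axial): E = 2.59 kcal/mol.
Chair II (iodo equatorial, trifluoromethyl equatorial): E = 0.00 kcal/mol.
Chair I is the less stable (higher-energy) conformer, and in that chair the trifluoromethyl group is axial.

axial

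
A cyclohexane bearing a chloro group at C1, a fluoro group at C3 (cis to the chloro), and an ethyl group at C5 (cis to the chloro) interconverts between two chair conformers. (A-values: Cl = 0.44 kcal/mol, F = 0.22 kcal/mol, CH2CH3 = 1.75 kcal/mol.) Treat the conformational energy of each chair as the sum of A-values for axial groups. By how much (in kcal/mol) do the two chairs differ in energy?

2.41 kcal/mol

Chair I (chloro axial, fluoro axial, ethyl axial): E = 2.41 kcal/mol.
Chair II (chloro equatorial, fluoro equatorial, ethyl equatorial): E = 0.00 kcal/mol.
ΔE = 2.41 − 0.00 = 2.41 kcal/mol; chair II is more stable.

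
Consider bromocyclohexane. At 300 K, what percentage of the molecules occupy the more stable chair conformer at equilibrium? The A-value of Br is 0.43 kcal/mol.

67.3%

One chair has the bromo group axial (E = 0.43 kcal/mol) and the other has it equatorial (E = 0).
ΔG = 0.43 kcal/mol between the two chairs.
K = exp(ΔG/RT) with R = 1.987×10⁻³ kcal mol⁻¹ K⁻¹ and T = 300 K gives K ≈ 2.06.
Fraction in the lower-energy chair = K/(K+1) = 67.3%.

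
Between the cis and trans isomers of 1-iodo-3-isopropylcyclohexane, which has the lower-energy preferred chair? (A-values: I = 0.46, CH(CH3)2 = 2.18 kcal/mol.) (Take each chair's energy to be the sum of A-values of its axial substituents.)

At 1,3 positions (parity same): cis → (e,e or a,a); trans → (a,e or e,a).
Best chair for cis: E = 0.00 kcal/mol; best chair for trans: E = 0.46 kcal/mol.
The cis isomer is lower by 0.46 kcal/mol.

cis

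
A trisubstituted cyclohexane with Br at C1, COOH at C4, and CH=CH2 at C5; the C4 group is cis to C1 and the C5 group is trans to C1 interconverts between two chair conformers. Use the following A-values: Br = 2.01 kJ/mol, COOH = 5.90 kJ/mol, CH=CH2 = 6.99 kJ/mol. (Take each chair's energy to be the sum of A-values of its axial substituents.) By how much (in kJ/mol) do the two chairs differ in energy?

10.88 kJ/mol

Chair I (bromo axial, carboxyl equatorial, vinyl equatorial): E = 2.01 kJ/mol.
Chair II (bromo equatorial, carboxyl axial, vinyl axial): E = 12.89 kJ/mol.
ΔE = 12.89 − 2.01 = 10.88 kJ/mol; chair I is more stable.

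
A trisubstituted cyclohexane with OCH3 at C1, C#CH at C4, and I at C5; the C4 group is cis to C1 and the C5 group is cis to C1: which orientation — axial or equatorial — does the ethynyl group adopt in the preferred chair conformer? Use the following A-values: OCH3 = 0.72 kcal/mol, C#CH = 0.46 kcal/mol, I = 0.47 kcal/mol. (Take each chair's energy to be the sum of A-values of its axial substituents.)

Chair I (methoxy axial, ethynyl equatorial, iodo axial): E = 1.19 kcal/mol.
Chair II (methoxy equatorial, ethynyl axial, iodo equatorial): E = 0.46 kcal/mol.
Chair II is the more stable (lower-energy) conformer, and in that chair the ethynyl group is axial.

axial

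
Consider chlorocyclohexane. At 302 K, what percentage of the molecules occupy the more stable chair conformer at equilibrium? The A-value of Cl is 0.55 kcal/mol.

71.4%

One chair has the chloro group axial (E = 0.55 kcal/mol) and the other has it equatorial (E = 0).
ΔG = 0.55 kcal/mol between the two chairs.
K = exp(ΔG/RT) with R = 1.987×10⁻³ kcal mol⁻¹ K⁻¹ and T = 302 K gives K ≈ 2.5.
Fraction in the lower-energy chair = K/(K+1) = 71.4%.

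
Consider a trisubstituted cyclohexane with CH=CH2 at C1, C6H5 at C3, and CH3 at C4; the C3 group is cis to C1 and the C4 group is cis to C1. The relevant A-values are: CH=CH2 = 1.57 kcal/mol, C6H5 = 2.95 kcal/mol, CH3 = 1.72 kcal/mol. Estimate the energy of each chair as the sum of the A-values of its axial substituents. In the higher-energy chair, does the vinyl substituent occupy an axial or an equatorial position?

axial

Chair I (vinyl axial, phenyl axial, methyl equatorial): E = 4.52 kcal/mol.
Chair II (vinyl equatorial, phenyl equatorial, methyl axial): E = 1.72 kcal/mol.
Chair I is the less stable (higher-energy) conformer, and in that chair the vinyl group is axial.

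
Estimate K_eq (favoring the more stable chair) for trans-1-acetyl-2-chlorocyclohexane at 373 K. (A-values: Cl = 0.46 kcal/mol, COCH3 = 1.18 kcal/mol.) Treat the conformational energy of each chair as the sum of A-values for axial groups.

K ≈ 9.14

C1 and C2 have opposite parity, so for the trans isomer the two substituents are e,e in one chair and a,a in the other.
Chair I (chloro axial, acetyl axial): E = 1.64 kcal/mol; chair II (chloro equatorial, acetyl equatorial): E = 0.00 kcal/mol.
ΔG = 1.64 kcal/mol between the two chairs.
K = exp(ΔG/RT) with R = 1.987×10⁻³ kcal mol⁻¹ K⁻¹ and T = 373 K gives K ≈ 9.14.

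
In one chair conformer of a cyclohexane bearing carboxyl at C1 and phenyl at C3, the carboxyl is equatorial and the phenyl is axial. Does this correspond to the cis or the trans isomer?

C1 and C3 have the same parity, so their axial bonds point in the same direction.
With same-parity carbons, two substituents on the same face are both axial or both equatorial; opposite faces give one of each.
Here the groups are equatorial/axial → opposite face → trans.

trans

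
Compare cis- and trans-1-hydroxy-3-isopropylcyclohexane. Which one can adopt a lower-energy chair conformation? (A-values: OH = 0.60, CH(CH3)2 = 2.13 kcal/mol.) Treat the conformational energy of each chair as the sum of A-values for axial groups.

At 1,3 positions (parity same): cis → (e,e or a,a); trans → (a,e or e,a).
Best chair for cis: E = 0.00 kcal/mol; best chair for trans: E = 0.60 kcal/mol.
The cis isomer is lower by 0.60 kcal/mol.

cis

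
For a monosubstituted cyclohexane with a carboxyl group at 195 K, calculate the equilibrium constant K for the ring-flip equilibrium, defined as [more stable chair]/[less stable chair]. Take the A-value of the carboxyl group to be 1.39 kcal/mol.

One chair has the carboxyl group axial (E = 1.39 kcal/mol) and the other has it equatorial (E = 0).
ΔG = 1.39 kcal/mol between the two chairs.
K = exp(ΔG/RT) with R = 1.987×10⁻³ kcal mol⁻¹ K⁻¹ and T = 195 K gives K ≈ 36.1.

K ≈ 36.1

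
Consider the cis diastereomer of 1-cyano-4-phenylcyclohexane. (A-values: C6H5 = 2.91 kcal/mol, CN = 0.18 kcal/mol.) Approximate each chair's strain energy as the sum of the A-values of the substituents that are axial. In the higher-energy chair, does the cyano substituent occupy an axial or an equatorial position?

C1 and C4 have opposite parity, so for the cis isomer the two substituents are one axial and one equatorial in each chair.
Chair I (phenyl axial, cyano equatorial): E = 2.91 kcal/mol.
Chair II (phenyl equatorial, cyano axial): E = 0.18 kcal/mol.
Chair I is the less stable (higher-energy) conformer, and in that chair the cyano group is equatorial.

equatorial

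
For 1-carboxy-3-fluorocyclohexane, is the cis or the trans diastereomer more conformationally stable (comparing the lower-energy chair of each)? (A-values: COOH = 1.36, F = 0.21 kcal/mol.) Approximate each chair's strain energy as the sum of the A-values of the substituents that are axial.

cis

At 1,3 positions (parity same): cis → (e,e or a,a); trans → (a,e or e,a).
Best chair for cis: E = 0.00 kcal/mol; best chair for trans: E = 0.21 kcal/mol.
The cis isomer is lower by 0.21 kcal/mol.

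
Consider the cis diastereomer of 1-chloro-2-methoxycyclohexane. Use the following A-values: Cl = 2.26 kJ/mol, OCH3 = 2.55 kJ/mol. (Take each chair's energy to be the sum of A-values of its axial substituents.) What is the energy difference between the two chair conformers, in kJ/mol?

C1 and C2 have opposite parity, so for the cis isomer the two substituents are one axial and one equatorial in each chair.
Chair I (chloro axial, methoxy equatorial): E = 2.26 kJ/mol.
Chair II (chloro equatorial, methoxy axial): E = 2.55 kJ/mol.
ΔE = 2.55 − 2.26 = 0.29 kJ/mol; chair I is more stable.

0.29 kJ/mol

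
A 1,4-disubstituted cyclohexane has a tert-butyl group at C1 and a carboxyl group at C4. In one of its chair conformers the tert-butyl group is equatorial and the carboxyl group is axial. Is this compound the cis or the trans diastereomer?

cis

C1 and C4 have opposite parity, so their axial bonds point in opposite directions.
With opposite-parity carbons, two substituents on the same face are one axial and one equatorial; opposite faces give both axial or both equatorial.
Here the groups are equatorial/axial → same face → cis.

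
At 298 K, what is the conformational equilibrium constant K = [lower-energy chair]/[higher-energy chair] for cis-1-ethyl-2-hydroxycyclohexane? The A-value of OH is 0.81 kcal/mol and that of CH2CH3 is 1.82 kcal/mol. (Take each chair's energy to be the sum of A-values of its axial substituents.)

C1 and C2 have opposite parity, so for the cis isomer the two substituents are one axial and one equatorial in each chair.
Chair I (hydroxyl axial, ethyl equatorial): E = 0.81 kcal/mol; chair II (hydroxyl equatorial, ethyl axial): E = 1.82 kcal/mol.
ΔG = 1.01 kcal/mol between the two chairs.
K = exp(ΔG/RT) with R = 1.987×10⁻³ kcal mol⁻¹ K⁻¹ and T = 298 K gives K ≈ 5.51.

K ≈ 5.51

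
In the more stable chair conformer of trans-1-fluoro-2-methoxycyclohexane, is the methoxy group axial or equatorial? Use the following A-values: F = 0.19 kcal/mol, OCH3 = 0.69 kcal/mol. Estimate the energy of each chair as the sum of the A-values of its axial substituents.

equatorial

C1 and C2 have opposite parity, so for the trans isomer the two substituents are e,e in one chair and a,a in the other.
Chair I (fluoro axial, methoxy axial): E = 0.88 kcal/mol.
Chair II (fluoro equatorial, methoxy equatorial): E = 0.00 kcal/mol.
Chair II is the more stable (lower-energy) conformer, and in that chair the methoxy group is equatorial.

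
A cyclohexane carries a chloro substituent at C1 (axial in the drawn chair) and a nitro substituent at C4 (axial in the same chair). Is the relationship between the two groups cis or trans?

trans

C1 and C4 have opposite parity, so their axial bonds point in opposite directions.
With opposite-parity carbons, two substituents on the same face are one axial and one equatorial; opposite faces give both axial or both equatorial.
Here the groups are axial/axial → opposite face → trans.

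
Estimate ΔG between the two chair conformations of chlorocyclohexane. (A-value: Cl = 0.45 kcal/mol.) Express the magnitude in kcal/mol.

0.45 kcal/mol

A monosubstituted cyclohexane has one chair with the chloro group axial (E = A = 0.45 kcal/mol) and one with it equatorial (E = 0).
ΔE = 0.45 − 0 = 0.45 kcal/mol.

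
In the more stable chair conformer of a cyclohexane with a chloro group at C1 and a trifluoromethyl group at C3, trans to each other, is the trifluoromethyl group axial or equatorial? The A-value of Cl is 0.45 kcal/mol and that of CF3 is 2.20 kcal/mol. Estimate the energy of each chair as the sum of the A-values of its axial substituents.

C1 and C3 have the same parity, so for the trans isomer the two substituents are one axial and one equatorial in each chair.
Chair I (chloro axial, trifluoromethyl equatorial): E = 0.45 kcal/mol.
Chair II (chloro equatorial, trifluoromethyl axial): E = 2.20 kcal/mol.
Chair I is the more stable (lower-energy) conformer, and in that chair the trifluoromethyl group is equatorial.

equatorial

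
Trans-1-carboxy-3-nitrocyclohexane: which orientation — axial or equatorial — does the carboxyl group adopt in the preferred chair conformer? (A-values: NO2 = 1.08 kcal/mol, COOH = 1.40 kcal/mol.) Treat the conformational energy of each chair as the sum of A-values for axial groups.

C1 and C3 have the same parity, so for the trans isomer the two substituents are one axial and one equatorial in each chair.
Chair I (nitro axial, carboxyl equatorial): E = 1.08 kcal/mol.
Chair II (nitro equatorial, carboxyl axial): E = 1.40 kcal/mol.
Chair I is the more stable (lower-energy) conformer, and in that chair the carboxyl group is equatorial.

equatorial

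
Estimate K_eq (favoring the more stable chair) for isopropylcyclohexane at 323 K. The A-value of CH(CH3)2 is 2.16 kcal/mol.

K ≈ 28.9

One chair has the isopropyl group axial (E = 2.16 kcal/mol) and the other has it equatorial (E = 0).
ΔG = 2.16 kcal/mol between the two chairs.
K = exp(ΔG/RT) with R = 1.987×10⁻³ kcal mol⁻¹ K⁻¹ and T = 323 K gives K ≈ 28.9.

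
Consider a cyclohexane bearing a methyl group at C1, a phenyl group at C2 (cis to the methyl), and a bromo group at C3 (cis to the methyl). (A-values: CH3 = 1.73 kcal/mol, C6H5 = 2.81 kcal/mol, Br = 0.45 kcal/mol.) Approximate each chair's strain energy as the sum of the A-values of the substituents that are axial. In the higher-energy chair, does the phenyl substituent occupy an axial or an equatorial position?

Chair I (methyl axial, phenyl equatorial, bromo axial): E = 2.18 kcal/mol.
Chair II (methyl equatorial, phenyl axial, bromo equatorial): E = 2.81 kcal/mol.
Chair II is the less stable (higher-energy) conformer, and in that chair the phenyl group is axial.

axial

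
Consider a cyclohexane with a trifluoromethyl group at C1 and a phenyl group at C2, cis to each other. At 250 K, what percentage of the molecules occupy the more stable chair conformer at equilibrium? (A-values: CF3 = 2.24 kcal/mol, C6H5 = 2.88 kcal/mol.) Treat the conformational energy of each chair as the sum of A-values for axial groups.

C1 and C2 have opposite parity, so for the cis isomer the two substituents are one axial and one equatorial in each chair.
Chair I (trifluoromethyl axial, phenyl equatorial): E = 2.24 kcal/mol; chair II (trifluoromethyl equatorial, phenyl axial): E = 2.88 kcal/mol.
ΔG = 0.64 kcal/mol between the two chairs.
K = exp(ΔG/RT) with R = 1.987×10⁻³ kcal mol⁻¹ K⁻¹ and T = 250 K gives K ≈ 3.63.
Fraction in the lower-energy chair = K/(K+1) = 78.4%.

78.4%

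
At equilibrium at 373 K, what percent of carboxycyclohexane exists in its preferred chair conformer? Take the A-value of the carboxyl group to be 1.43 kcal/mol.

One chair has the carboxyl group axial (E = 1.43 kcal/mol) and the other has it equatorial (E = 0).
ΔG = 1.43 kcal/mol between the two chairs.
K = exp(ΔG/RT) with R = 1.987×10⁻³ kcal mol⁻¹ K⁻¹ and T = 373 K gives K ≈ 6.89.
Fraction in the lower-energy chair = K/(K+1) = 87.3%.

87.3%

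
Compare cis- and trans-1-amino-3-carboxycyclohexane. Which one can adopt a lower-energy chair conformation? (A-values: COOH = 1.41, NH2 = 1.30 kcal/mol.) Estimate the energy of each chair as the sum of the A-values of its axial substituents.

At 1,3 positions (parity same): cis → (e,e or a,a); trans → (a,e or e,a).
Best chair for cis: E = 0.00 kcal/mol; best chair for trans: E = 1.30 kcal/mol.
The cis isomer is lower by 1.30 kcal/mol.

cis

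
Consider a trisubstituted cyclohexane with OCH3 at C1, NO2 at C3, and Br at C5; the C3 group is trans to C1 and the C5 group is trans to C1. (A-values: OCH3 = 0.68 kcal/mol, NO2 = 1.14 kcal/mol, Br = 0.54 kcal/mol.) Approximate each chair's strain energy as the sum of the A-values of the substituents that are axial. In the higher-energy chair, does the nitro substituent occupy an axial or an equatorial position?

Chair I (methoxy axial, nitro equatorial, bromo equatorial): E = 0.68 kcal/mol.
Chair II (methoxy equatorial, nitro axial, bromo axial): E = 1.68 kcal/mol.
Chair II is the less stable (higher-energy) conformer, and in that chair the nitro group is axial.

axial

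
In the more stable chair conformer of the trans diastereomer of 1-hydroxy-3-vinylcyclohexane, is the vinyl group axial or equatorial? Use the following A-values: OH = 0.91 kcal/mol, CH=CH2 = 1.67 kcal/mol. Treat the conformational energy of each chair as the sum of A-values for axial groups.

equatorial

C1 and C3 have the same parity, so for the trans isomer the two substituents are one axial and one equatorial in each chair.
Chair I (hydroxyl axial, vinyl equatorial): E = 0.91 kcal/mol.
Chair II (hydroxyl equatorial, vinyl axial): E = 1.67 kcal/mol.
Chair I is the more stable (lower-energy) conformer, and in that chair the vinyl group is equatorial.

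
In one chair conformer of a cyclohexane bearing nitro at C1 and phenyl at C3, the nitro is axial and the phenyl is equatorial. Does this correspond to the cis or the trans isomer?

trans

C1 and C3 have the same parity, so their axial bonds point in the same direction.
With same-parity carbons, two substituents on the same face are both axial or both equatorial; opposite faces give one of each.
Here the groups are axial/equatorial → opposite face → trans.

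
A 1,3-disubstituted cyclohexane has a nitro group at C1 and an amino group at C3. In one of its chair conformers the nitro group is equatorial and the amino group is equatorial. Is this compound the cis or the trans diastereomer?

C1 and C3 have the same parity, so their axial bonds point in the same direction.
With same-parity carbons, two substituents on the same face are both axial or both equatorial; opposite faces give one of each.
Here the groups are equatorial/equatorial → same face → cis.

cis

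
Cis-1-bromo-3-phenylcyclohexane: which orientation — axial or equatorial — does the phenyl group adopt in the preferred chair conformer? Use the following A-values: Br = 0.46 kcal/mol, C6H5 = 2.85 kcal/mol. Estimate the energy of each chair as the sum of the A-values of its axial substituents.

C1 and C3 have the same parity, so for the cis isomer the two substituents are e,e in one chair and a,a in the other.
Chair I (bromo axial, phenyl axial): E = 3.31 kcal/mol.
Chair II (bromo equatorial, phenyl equatorial): E = 0.00 kcal/mol.
Chair II is the more stable (lower-energy) conformer, and in that chair the phenyl group is equatorial.

equatorial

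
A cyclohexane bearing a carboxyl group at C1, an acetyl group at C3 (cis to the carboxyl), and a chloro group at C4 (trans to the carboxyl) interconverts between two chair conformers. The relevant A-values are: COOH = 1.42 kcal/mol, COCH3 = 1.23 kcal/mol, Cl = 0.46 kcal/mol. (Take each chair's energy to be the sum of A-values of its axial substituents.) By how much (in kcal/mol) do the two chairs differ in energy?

3.11 kcal/mol

Chair I (carboxyl axial, acetyl axial, chloro axial): E = 3.11 kcal/mol.
Chair II (carboxyl equatorial, acetyl equatorial, chloro equatorial): E = 0.00 kcal/mol.
ΔE = 3.11 − 0.00 = 3.11 kcal/mol; chair II is more stable.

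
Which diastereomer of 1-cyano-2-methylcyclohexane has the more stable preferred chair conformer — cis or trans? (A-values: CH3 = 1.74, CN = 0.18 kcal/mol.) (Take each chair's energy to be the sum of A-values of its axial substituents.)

trans

At 1,2 positions (parity opposite): cis → (a,e or e,a); trans → (e,e or a,a).
Best chair for cis: E = 0.18 kcal/mol; best chair for trans: E = 0.00 kcal/mol.
The trans isomer is lower by 0.18 kcal/mol.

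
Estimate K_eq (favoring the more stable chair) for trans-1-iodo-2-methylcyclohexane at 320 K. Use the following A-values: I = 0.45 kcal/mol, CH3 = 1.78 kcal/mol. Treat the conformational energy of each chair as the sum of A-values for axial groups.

C1 and C2 have opposite parity, so for the trans isomer the two substituents are e,e in one chair and a,a in the other.
Chair I (iodo axial, methyl axial): E = 2.23 kcal/mol; chair II (iodo equatorial, methyl equatorial): E = 0.00 kcal/mol.
ΔG = 2.23 kcal/mol between the two chairs.
K = exp(ΔG/RT) with R = 1.987×10⁻³ kcal mol⁻¹ K⁻¹ and T = 320 K gives K ≈ 33.4.

K ≈ 33.4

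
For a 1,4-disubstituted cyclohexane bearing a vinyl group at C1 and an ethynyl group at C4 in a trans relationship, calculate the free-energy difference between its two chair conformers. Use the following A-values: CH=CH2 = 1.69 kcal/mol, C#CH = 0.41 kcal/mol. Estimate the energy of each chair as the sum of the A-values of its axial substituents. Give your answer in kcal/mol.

2.10 kcal/mol

C1 and C4 have opposite parity, so for the trans isomer the two substituents are e,e in one chair and a,a in the other.
Chair I (vinyl axial, ethynyl axial): E = 2.10 kcal/mol.
Chair II (vinyl equatorial, ethynyl equatorial): E = 0.00 kcal/mol.
ΔE = 2.10 − 0.00 = 2.10 kcal/mol; chair II is more stable.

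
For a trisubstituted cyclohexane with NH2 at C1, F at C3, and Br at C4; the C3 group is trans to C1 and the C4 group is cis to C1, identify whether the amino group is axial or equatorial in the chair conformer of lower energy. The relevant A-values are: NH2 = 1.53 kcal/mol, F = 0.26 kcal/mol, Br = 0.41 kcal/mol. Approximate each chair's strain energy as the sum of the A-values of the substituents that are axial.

Chair I (amino axial, fluoro equatorial, bromo equatorial): E = 1.53 kcal/mol.
Chair II (amino equatorial, fluoro axial, bromo axial): E = 0.67 kcal/mol.
Chair II is the more stable (lower-energy) conformer, and in that chair the amino group is equatorial.

equatorial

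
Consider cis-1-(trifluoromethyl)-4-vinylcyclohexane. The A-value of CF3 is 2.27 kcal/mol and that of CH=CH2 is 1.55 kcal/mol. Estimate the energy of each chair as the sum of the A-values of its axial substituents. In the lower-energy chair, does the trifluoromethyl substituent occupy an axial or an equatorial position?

equatorial

C1 and C4 have opposite parity, so for the cis isomer the two substituents are one axial and one equatorial in each chair.
Chair I (trifluoromethyl axial, vinyl equatorial): E = 2.27 kcal/mol.
Chair II (trifluoromethyl equatorial, vinyl axial): E = 1.55 kcal/mol.
Chair II is the more stable (lower-energy) conformer, and in that chair the trifluoromethyl group is equatorial.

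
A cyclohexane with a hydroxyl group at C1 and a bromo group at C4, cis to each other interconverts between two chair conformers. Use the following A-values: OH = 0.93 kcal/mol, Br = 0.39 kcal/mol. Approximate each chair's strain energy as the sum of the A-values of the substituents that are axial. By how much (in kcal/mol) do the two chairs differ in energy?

0.54 kcal/mol

C1 and C4 have opposite parity, so for the cis isomer the two substituents are one axial and one equatorial in each chair.
Chair I (hydroxyl axial, bromo equatorial): E = 0.93 kcal/mol.
Chair II (hydroxyl equatorial, bromo axial): E = 0.39 kcal/mol.
ΔE = 0.93 − 0.39 = 0.54 kcal/mol; chair II is more stable.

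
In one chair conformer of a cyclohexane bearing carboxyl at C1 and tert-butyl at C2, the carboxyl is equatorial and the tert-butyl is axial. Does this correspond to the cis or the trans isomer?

C1 and C2 have opposite parity, so their axial bonds point in opposite directions.
With opposite-parity carbons, two substituents on the same face are one axial and one equatorial; opposite faces give both axial or both equatorial.
Here the groups are equatorial/axial → same face → cis.

cis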